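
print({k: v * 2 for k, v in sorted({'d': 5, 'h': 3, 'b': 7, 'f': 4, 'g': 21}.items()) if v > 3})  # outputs {'b': 14, 'd': 10, 'f': 8, 'g': 42}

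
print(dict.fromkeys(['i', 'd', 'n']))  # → {'i': None, 'd': None, 'n': None}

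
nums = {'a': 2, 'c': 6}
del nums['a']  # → {'c': 6}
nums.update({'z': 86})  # {'c': 6, 'z': 86}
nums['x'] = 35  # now {'c': 6, 'z': 86, 'x': 35}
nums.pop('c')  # 6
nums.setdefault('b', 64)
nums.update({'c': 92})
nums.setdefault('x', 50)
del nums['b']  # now {'z': 86, 'x': 35, 'c': 92}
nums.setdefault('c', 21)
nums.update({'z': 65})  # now {'z': 65, 'x': 35, 'c': 92}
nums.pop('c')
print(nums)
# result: {'z': 65, 'x': 35}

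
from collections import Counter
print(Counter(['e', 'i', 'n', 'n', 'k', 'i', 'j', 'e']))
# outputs Counter({'e': 2, 'i': 2, 'n': 2, 'k': 1, 'j': 1})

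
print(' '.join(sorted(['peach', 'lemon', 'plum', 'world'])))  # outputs lemon peach plum world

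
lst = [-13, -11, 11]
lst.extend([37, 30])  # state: [-13, -11, 11, 37, 30]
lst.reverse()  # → [30, 37, 11, -11, -13]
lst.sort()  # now [-13, -11, 11, 30, 37]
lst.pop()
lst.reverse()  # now [30, 11, -11, -13]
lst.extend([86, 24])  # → [30, 11, -11, -13, 86, 24]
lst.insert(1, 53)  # [30, 53, 11, -11, -13, 86, 24]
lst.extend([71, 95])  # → [30, 53, 11, -11, -13, 86, 24, 71, 95]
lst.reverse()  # [95, 71, 24, 86, -13, -11, 11, 53, 30]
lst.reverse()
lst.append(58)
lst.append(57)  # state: [30, 53, 11, -11, -13, 86, 24, 71, 95, 58, 57]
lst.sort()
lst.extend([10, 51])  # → [-13, -11, 11, 24, 30, 53, 57, 58, 71, 86, 95, 10, 51]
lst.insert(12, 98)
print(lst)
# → [-13, -11, 11, 24, 30, 53, 57, 58, 71, 86, 95, 10, 98, 51]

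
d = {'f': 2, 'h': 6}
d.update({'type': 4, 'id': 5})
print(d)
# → {'f': 2, 'h': 6, 'type': 4, 'id': 5}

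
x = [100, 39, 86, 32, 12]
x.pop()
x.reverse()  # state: [32, 86, 39, 100]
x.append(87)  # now [32, 86, 39, 100, 87]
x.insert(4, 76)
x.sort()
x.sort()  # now [32, 39, 76, 86, 87, 100]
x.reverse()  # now [100, 87, 86, 76, 39, 32]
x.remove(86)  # [100, 87, 76, 39, 32]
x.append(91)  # [100, 87, 76, 39, 32, 91]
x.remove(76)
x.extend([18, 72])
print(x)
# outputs [100, 87, 39, 32, 91, 18, 72]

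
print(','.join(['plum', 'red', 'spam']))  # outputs plum,red,spam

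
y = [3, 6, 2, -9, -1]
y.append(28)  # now [3, 6, 2, -9, -1, 28]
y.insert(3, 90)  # [3, 6, 2, 90, -9, -1, 28]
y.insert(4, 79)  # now [3, 6, 2, 90, 79, -9, -1, 28]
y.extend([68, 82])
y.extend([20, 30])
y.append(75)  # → [3, 6, 2, 90, 79, -9, -1, 28, 68, 82, 20, 30, 75]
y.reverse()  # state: [75, 30, 20, 82, 68, 28, -1, -9, 79, 90, 2, 6, 3]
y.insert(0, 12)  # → [12, 75, 30, 20, 82, 68, 28, -1, -9, 79, 90, 2, 6, 3]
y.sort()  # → [-9, -1, 2, 3, 6, 12, 20, 28, 30, 68, 75, 79, 82, 90]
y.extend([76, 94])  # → [-9, -1, 2, 3, 6, 12, 20, 28, 30, 68, 75, 79, 82, 90, 76, 94]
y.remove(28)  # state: [-9, -1, 2, 3, 6, 12, 20, 30, 68, 75, 79, 82, 90, 76, 94]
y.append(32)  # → [-9, -1, 2, 3, 6, 12, 20, 30, 68, 75, 79, 82, 90, 76, 94, 32]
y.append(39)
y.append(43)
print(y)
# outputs [-9, -1, 2, 3, 6, 12, 20, 30, 68, 75, 79, 82, 90, 76, 94, 32, 39, 43]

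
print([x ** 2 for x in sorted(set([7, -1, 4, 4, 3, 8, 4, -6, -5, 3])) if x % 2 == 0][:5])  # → [36, 16, 64]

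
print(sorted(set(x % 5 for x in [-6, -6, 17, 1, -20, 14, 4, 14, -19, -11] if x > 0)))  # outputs [1, 2, 4]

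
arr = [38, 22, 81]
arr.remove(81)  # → [38, 22]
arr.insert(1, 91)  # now [38, 91, 22]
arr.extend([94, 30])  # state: [38, 91, 22, 94, 30]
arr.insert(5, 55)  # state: [38, 91, 22, 94, 30, 55]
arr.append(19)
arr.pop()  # 19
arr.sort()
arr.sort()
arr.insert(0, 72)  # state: [72, 22, 30, 38, 55, 91, 94]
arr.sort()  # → [22, 30, 38, 55, 72, 91, 94]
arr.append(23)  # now [22, 30, 38, 55, 72, 91, 94, 23]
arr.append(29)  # [22, 30, 38, 55, 72, 91, 94, 23, 29]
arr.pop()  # 29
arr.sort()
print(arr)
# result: [22, 23, 30, 38, 55, 72, 91, 94]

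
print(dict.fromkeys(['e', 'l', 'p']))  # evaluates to {'e': None, 'l': None, 'p': None}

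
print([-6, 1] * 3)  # [-6, 1, -6, 1, -6, 1]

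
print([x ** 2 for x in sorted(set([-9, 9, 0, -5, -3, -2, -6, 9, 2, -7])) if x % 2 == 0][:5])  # [36, 4, 0, 4]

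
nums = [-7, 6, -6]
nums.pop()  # -6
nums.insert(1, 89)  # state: [-7, 89, 6]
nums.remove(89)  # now [-7, 6]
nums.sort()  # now [-7, 6]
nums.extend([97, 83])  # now [-7, 6, 97, 83]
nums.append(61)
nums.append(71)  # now [-7, 6, 97, 83, 61, 71]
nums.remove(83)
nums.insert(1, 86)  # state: [-7, 86, 6, 97, 61, 71]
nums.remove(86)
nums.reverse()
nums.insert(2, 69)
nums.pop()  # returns -7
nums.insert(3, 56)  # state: [71, 61, 69, 56, 97, 6]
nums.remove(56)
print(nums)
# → [71, 61, 69, 97, 6]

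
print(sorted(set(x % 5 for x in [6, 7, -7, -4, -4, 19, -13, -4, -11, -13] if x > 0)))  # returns [1, 2, 4]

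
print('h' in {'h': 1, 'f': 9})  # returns True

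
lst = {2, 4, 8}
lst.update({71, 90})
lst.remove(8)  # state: {2, 4, 71, 90}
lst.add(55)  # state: {2, 4, 55, 71, 90}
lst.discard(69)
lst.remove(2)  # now {4, 55, 71, 90}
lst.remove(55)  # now {4, 71, 90}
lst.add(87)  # {4, 71, 87, 90}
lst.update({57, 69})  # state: {4, 57, 69, 71, 87, 90}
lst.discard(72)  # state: {4, 57, 69, 71, 87, 90}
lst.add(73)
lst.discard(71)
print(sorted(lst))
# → [4, 57, 69, 73, 87, 90]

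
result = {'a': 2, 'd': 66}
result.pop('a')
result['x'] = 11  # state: {'d': 66, 'x': 11}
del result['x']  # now {'d': 66}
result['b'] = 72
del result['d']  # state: {'b': 72}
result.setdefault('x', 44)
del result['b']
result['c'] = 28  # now {'x': 44, 'c': 28}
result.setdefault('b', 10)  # 10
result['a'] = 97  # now {'x': 44, 'c': 28, 'b': 10, 'a': 97}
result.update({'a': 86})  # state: {'x': 44, 'c': 28, 'b': 10, 'a': 86}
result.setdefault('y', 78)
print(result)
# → {'x': 44, 'c': 28, 'b': 10, 'a': 86, 'y': 78}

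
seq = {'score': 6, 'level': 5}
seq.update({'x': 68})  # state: {'score': 6, 'level': 5, 'x': 68}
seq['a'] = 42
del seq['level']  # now {'score': 6, 'x': 68, 'a': 42}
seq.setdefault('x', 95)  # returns 68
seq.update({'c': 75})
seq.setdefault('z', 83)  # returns 83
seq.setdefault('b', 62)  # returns 62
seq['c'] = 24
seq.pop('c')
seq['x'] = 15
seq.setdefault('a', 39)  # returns 42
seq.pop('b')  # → 62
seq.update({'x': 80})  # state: {'score': 6, 'x': 80, 'a': 42, 'z': 83}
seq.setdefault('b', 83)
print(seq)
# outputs {'score': 6, 'x': 80, 'a': 42, 'z': 83, 'b': 83}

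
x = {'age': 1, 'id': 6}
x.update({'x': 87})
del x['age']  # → {'id': 6, 'x': 87}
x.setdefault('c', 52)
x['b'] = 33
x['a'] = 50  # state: {'id': 6, 'x': 87, 'c': 52, 'b': 33, 'a': 50}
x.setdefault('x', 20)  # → 87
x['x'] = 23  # {'id': 6, 'x': 23, 'c': 52, 'b': 33, 'a': 50}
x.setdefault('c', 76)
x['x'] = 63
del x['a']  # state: {'id': 6, 'x': 63, 'c': 52, 'b': 33}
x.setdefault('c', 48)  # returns 52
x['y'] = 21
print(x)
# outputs {'id': 6, 'x': 63, 'c': 52, 'b': 33, 'y': 21}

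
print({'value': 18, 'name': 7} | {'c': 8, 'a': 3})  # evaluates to {'value': 18, 'name': 7, 'c': 8, 'a': 3}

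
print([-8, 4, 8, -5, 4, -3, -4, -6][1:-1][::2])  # [4, -5, -3]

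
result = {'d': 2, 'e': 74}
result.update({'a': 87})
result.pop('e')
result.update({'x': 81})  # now {'d': 2, 'a': 87, 'x': 81}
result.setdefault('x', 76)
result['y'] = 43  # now {'d': 2, 'a': 87, 'x': 81, 'y': 43}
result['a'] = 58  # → {'d': 2, 'a': 58, 'x': 81, 'y': 43}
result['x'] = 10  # {'d': 2, 'a': 58, 'x': 10, 'y': 43}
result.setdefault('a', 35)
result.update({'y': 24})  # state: {'d': 2, 'a': 58, 'x': 10, 'y': 24}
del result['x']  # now {'d': 2, 'a': 58, 'y': 24}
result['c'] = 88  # {'d': 2, 'a': 58, 'y': 24, 'c': 88}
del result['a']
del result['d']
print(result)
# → {'y': 24, 'c': 88}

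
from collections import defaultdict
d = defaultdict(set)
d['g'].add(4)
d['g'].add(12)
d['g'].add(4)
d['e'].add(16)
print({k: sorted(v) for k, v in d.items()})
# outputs {'g': [4, 12], 'e': [16]}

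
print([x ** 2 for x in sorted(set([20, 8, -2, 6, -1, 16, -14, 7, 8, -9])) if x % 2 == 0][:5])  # [196, 4, 36, 64, 256]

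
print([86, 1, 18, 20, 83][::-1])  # [83, 20, 18, 1, 86]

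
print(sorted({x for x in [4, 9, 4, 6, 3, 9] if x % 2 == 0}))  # [4, 6]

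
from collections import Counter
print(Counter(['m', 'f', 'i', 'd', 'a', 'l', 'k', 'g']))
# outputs Counter({'m': 1, 'f': 1, 'i': 1, 'd': 1, 'a': 1, 'l': 1, 'k': 1, 'g': 1})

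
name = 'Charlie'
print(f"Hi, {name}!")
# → Hi, Charlie!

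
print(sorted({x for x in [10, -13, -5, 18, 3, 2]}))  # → [-13, -5, 2, 3, 10, 18]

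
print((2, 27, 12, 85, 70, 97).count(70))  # 1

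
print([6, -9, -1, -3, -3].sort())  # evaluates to None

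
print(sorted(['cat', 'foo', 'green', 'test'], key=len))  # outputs ['cat', 'foo', 'test', 'green']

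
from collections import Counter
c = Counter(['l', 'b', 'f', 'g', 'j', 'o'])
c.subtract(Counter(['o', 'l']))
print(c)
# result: Counter({'b': 1, 'f': 1, 'g': 1, 'j': 1, 'l': 0, 'o': 0})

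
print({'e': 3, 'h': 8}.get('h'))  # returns 8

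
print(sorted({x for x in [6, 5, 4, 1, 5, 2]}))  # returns [1, 2, 4, 5, 6]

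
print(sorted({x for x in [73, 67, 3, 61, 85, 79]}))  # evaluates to [3, 61, 67, 73, 79, 85]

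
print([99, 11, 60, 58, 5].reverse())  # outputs None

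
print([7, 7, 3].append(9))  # None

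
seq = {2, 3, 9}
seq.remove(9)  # {2, 3}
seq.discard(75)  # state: {2, 3}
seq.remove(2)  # {3}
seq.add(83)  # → {3, 83}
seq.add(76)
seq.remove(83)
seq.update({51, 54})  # {3, 51, 54, 76}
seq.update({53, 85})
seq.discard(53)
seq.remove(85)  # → {3, 51, 54, 76}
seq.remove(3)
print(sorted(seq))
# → [51, 54, 76]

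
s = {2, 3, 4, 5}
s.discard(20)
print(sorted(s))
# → [2, 3, 4, 5]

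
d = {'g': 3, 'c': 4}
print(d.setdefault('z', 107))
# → 107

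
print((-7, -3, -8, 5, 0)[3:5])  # (5, 0)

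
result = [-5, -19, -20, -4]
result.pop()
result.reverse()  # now [-20, -19, -5]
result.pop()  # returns -5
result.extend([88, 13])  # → [-20, -19, 88, 13]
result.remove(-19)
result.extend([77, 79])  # [-20, 88, 13, 77, 79]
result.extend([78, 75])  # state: [-20, 88, 13, 77, 79, 78, 75]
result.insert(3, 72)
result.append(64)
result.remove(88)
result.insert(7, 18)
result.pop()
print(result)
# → [-20, 13, 72, 77, 79, 78, 75, 18]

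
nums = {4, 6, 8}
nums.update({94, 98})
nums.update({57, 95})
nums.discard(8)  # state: {4, 6, 57, 94, 95, 98}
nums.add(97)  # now {4, 6, 57, 94, 95, 97, 98}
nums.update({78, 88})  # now {4, 6, 57, 78, 88, 94, 95, 97, 98}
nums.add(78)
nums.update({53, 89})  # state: {4, 6, 53, 57, 78, 88, 89, 94, 95, 97, 98}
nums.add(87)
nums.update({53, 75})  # {4, 6, 53, 57, 75, 78, 87, 88, 89, 94, 95, 97, 98}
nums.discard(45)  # {4, 6, 53, 57, 75, 78, 87, 88, 89, 94, 95, 97, 98}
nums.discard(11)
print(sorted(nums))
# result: [4, 6, 53, 57, 75, 78, 87, 88, 89, 94, 95, 97, 98]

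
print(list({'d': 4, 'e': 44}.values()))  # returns [4, 44]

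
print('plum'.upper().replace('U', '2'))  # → PL2M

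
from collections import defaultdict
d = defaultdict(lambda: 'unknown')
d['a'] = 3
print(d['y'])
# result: unknown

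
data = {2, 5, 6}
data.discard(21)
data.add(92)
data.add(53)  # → {2, 5, 6, 53, 92}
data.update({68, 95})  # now {2, 5, 6, 53, 68, 92, 95}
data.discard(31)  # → {2, 5, 6, 53, 68, 92, 95}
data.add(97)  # {2, 5, 6, 53, 68, 92, 95, 97}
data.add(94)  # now {2, 5, 6, 53, 68, 92, 94, 95, 97}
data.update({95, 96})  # {2, 5, 6, 53, 68, 92, 94, 95, 96, 97}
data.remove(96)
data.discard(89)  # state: {2, 5, 6, 53, 68, 92, 94, 95, 97}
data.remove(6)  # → {2, 5, 53, 68, 92, 94, 95, 97}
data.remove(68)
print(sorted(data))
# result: [2, 5, 53, 92, 94, 95, 97]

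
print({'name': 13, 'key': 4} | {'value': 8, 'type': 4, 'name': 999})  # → {'name': 999, 'key': 4, 'value': 8, 'type': 4}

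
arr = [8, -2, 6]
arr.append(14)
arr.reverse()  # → [14, 6, -2, 8]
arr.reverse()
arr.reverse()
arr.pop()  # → 8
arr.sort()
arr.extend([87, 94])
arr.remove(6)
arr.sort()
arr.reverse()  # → [94, 87, 14, -2]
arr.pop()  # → -2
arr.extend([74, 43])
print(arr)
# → [94, 87, 14, 74, 43]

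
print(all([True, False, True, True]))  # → False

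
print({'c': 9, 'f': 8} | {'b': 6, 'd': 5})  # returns {'c': 9, 'f': 8, 'b': 6, 'd': 5}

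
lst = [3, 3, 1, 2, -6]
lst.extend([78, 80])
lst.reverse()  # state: [80, 78, -6, 2, 1, 3, 3]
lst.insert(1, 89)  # [80, 89, 78, -6, 2, 1, 3, 3]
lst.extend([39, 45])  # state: [80, 89, 78, -6, 2, 1, 3, 3, 39, 45]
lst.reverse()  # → [45, 39, 3, 3, 1, 2, -6, 78, 89, 80]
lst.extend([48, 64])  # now [45, 39, 3, 3, 1, 2, -6, 78, 89, 80, 48, 64]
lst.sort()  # [-6, 1, 2, 3, 3, 39, 45, 48, 64, 78, 80, 89]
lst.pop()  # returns 89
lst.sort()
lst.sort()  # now [-6, 1, 2, 3, 3, 39, 45, 48, 64, 78, 80]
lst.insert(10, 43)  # [-6, 1, 2, 3, 3, 39, 45, 48, 64, 78, 43, 80]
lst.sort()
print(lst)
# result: [-6, 1, 2, 3, 3, 39, 43, 45, 48, 64, 78, 80]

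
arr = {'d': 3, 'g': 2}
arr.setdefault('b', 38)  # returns 38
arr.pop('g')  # 2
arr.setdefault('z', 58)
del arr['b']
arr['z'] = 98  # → {'d': 3, 'z': 98}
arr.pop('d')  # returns 3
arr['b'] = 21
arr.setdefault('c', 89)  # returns 89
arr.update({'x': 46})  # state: {'z': 98, 'b': 21, 'c': 89, 'x': 46}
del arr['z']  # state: {'b': 21, 'c': 89, 'x': 46}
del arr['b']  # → {'c': 89, 'x': 46}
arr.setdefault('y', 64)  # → 64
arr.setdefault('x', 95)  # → 46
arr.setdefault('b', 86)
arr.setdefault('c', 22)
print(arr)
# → {'c': 89, 'x': 46, 'y': 64, 'b': 86}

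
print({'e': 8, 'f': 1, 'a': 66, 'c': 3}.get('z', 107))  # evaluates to 107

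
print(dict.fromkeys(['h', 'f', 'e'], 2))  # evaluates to {'h': 2, 'f': 2, 'e': 2}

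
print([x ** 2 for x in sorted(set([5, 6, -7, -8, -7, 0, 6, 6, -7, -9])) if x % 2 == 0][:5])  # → [64, 0, 36]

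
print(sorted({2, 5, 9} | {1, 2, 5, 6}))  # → [1, 2, 5, 6, 9]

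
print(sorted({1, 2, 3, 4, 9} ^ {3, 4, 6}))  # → [1, 2, 6, 9]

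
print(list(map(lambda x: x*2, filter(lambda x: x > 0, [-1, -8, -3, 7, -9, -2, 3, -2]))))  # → [14, 6]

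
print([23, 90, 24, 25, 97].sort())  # None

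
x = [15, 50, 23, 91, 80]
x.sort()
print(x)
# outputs [15, 23, 50, 80, 91]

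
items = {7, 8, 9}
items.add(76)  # {7, 8, 9, 76}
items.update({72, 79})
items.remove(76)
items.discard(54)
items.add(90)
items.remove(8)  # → {7, 9, 72, 79, 90}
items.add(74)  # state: {7, 9, 72, 74, 79, 90}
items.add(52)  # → {7, 9, 52, 72, 74, 79, 90}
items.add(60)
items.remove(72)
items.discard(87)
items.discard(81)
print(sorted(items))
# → [7, 9, 52, 60, 74, 79, 90]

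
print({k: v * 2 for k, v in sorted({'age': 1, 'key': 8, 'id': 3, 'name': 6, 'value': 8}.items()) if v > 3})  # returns {'key': 16, 'name': 12, 'value': 16}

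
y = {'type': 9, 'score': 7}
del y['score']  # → {'type': 9}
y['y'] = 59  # {'type': 9, 'y': 59}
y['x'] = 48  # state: {'type': 9, 'y': 59, 'x': 48}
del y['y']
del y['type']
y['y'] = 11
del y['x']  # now {'y': 11}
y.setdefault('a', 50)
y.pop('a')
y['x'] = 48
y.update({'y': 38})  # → {'y': 38, 'x': 48}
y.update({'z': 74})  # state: {'y': 38, 'x': 48, 'z': 74}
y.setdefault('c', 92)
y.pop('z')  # 74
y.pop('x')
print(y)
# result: {'y': 38, 'c': 92}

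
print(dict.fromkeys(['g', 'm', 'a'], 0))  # {'g': 0, 'm': 0, 'a': 0}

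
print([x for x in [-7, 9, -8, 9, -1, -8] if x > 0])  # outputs [9, 9]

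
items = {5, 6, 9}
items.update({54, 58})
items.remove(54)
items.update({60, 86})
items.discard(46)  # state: {5, 6, 9, 58, 60, 86}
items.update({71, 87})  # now {5, 6, 9, 58, 60, 71, 86, 87}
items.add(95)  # {5, 6, 9, 58, 60, 71, 86, 87, 95}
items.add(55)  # {5, 6, 9, 55, 58, 60, 71, 86, 87, 95}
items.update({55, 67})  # {5, 6, 9, 55, 58, 60, 67, 71, 86, 87, 95}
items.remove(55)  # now {5, 6, 9, 58, 60, 67, 71, 86, 87, 95}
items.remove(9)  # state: {5, 6, 58, 60, 67, 71, 86, 87, 95}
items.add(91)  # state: {5, 6, 58, 60, 67, 71, 86, 87, 91, 95}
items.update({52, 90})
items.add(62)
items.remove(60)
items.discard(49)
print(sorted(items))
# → [5, 6, 52, 58, 62, 67, 71, 86, 87, 90, 91, 95]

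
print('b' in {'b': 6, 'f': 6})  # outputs True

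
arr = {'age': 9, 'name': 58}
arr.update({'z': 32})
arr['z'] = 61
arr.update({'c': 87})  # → {'age': 9, 'name': 58, 'z': 61, 'c': 87}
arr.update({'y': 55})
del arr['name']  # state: {'age': 9, 'z': 61, 'c': 87, 'y': 55}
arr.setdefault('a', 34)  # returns 34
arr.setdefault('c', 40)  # 87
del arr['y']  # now {'age': 9, 'z': 61, 'c': 87, 'a': 34}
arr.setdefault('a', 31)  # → 34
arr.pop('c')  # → 87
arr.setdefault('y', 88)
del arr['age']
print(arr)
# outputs {'z': 61, 'a': 34, 'y': 88}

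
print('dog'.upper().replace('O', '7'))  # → D7G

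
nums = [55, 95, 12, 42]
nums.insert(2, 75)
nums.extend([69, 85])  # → [55, 95, 75, 12, 42, 69, 85]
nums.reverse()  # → [85, 69, 42, 12, 75, 95, 55]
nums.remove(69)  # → [85, 42, 12, 75, 95, 55]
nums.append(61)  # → [85, 42, 12, 75, 95, 55, 61]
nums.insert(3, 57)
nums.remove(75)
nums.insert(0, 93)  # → [93, 85, 42, 12, 57, 95, 55, 61]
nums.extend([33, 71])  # [93, 85, 42, 12, 57, 95, 55, 61, 33, 71]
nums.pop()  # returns 71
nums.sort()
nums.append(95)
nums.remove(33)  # [12, 42, 55, 57, 61, 85, 93, 95, 95]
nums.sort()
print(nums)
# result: [12, 42, 55, 57, 61, 85, 93, 95, 95]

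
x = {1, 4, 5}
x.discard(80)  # {1, 4, 5}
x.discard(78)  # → {1, 4, 5}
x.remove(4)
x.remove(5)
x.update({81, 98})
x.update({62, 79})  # {1, 62, 79, 81, 98}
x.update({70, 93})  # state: {1, 62, 70, 79, 81, 93, 98}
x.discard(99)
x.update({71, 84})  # {1, 62, 70, 71, 79, 81, 84, 93, 98}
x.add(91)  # {1, 62, 70, 71, 79, 81, 84, 91, 93, 98}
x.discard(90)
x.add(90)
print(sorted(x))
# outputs [1, 62, 70, 71, 79, 81, 84, 90, 91, 93, 98]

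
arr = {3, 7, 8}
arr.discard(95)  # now {3, 7, 8}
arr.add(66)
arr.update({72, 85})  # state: {3, 7, 8, 66, 72, 85}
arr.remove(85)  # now {3, 7, 8, 66, 72}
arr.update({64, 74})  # {3, 7, 8, 64, 66, 72, 74}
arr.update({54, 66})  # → {3, 7, 8, 54, 64, 66, 72, 74}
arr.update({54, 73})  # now {3, 7, 8, 54, 64, 66, 72, 73, 74}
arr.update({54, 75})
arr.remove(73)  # {3, 7, 8, 54, 64, 66, 72, 74, 75}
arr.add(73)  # {3, 7, 8, 54, 64, 66, 72, 73, 74, 75}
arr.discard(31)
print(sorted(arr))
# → [3, 7, 8, 54, 64, 66, 72, 73, 74, 75]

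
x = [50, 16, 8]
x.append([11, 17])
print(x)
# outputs [50, 16, 8, [11, 17]]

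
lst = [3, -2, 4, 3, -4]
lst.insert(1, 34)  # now [3, 34, -2, 4, 3, -4]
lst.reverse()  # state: [-4, 3, 4, -2, 34, 3]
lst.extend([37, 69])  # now [-4, 3, 4, -2, 34, 3, 37, 69]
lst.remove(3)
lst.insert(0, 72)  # [72, -4, 4, -2, 34, 3, 37, 69]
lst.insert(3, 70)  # [72, -4, 4, 70, -2, 34, 3, 37, 69]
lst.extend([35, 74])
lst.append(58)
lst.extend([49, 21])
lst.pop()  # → 21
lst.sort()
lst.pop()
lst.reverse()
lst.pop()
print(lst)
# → [72, 70, 69, 58, 49, 37, 35, 34, 4, 3, -2]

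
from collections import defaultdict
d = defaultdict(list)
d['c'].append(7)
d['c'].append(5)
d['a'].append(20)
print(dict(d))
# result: {'c': [7, 5], 'a': [20]}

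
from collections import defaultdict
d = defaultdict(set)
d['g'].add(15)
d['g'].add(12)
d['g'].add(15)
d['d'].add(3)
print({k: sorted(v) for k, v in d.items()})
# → {'g': [12, 15], 'd': [3]}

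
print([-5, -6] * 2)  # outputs [-5, -6, -5, -6]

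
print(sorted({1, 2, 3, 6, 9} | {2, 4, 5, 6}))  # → [1, 2, 3, 4, 5, 6, 9]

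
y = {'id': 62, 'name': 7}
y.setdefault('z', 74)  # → 74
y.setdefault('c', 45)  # 45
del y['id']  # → {'name': 7, 'z': 74, 'c': 45}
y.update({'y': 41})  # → {'name': 7, 'z': 74, 'c': 45, 'y': 41}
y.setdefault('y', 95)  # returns 41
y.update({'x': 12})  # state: {'name': 7, 'z': 74, 'c': 45, 'y': 41, 'x': 12}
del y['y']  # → {'name': 7, 'z': 74, 'c': 45, 'x': 12}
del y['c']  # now {'name': 7, 'z': 74, 'x': 12}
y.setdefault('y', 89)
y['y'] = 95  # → {'name': 7, 'z': 74, 'x': 12, 'y': 95}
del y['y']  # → {'name': 7, 'z': 74, 'x': 12}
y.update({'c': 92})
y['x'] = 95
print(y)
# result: {'name': 7, 'z': 74, 'x': 95, 'c': 92}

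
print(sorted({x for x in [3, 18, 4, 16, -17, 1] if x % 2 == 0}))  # [4, 16, 18]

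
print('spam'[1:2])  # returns p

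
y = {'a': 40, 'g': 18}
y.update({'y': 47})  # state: {'a': 40, 'g': 18, 'y': 47}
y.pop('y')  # 47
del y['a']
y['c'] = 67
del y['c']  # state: {'g': 18}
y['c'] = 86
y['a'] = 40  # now {'g': 18, 'c': 86, 'a': 40}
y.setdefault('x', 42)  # 42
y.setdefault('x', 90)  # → 42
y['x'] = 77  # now {'g': 18, 'c': 86, 'a': 40, 'x': 77}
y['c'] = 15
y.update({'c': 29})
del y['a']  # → {'g': 18, 'c': 29, 'x': 77}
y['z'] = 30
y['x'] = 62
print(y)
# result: {'g': 18, 'c': 29, 'x': 62, 'z': 30}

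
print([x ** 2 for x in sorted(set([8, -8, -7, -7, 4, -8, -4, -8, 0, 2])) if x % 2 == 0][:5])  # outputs [64, 16, 0, 4, 16]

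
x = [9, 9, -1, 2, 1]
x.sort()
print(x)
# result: [-1, 1, 2, 9, 9]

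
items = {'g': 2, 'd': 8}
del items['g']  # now {'d': 8}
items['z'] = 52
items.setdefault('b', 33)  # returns 33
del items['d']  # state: {'z': 52, 'b': 33}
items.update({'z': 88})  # {'z': 88, 'b': 33}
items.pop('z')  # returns 88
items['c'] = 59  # {'b': 33, 'c': 59}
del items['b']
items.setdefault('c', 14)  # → 59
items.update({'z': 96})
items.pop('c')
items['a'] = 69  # {'z': 96, 'a': 69}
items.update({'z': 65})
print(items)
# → {'z': 65, 'a': 69}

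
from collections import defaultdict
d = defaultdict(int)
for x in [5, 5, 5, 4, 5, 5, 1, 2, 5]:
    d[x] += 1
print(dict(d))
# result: {5: 6, 4: 1, 1: 1, 2: 1}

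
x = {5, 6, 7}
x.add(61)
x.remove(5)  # {6, 7, 61}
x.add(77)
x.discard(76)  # {6, 7, 61, 77}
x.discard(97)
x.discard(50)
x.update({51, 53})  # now {6, 7, 51, 53, 61, 77}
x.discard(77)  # {6, 7, 51, 53, 61}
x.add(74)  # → {6, 7, 51, 53, 61, 74}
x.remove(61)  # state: {6, 7, 51, 53, 74}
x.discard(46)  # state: {6, 7, 51, 53, 74}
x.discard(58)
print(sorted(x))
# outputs [6, 7, 51, 53, 74]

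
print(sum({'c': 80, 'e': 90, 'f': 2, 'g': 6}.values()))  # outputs 178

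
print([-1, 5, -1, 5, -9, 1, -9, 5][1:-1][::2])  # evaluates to [5, 5, 1]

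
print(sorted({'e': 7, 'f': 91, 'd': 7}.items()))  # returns [('d', 7), ('e', 7), ('f', 91)]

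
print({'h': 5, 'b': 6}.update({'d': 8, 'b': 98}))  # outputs None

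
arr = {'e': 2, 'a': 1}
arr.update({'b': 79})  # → {'e': 2, 'a': 1, 'b': 79}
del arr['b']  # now {'e': 2, 'a': 1}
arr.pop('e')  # 2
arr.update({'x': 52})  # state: {'a': 1, 'x': 52}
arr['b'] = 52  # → {'a': 1, 'x': 52, 'b': 52}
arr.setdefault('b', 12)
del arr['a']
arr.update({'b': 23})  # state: {'x': 52, 'b': 23}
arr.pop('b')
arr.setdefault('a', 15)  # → 15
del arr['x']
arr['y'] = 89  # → {'a': 15, 'y': 89}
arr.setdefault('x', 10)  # 10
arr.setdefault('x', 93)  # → 10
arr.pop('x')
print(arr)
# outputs {'a': 15, 'y': 89}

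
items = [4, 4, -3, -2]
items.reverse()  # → [-2, -3, 4, 4]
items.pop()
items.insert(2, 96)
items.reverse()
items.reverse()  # [-2, -3, 96, 4]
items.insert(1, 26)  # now [-2, 26, -3, 96, 4]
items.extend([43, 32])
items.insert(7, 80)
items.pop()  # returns 80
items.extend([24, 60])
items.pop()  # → 60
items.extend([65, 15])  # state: [-2, 26, -3, 96, 4, 43, 32, 24, 65, 15]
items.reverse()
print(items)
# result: [15, 65, 24, 32, 43, 4, 96, -3, 26, -2]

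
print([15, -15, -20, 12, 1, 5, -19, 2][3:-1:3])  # [12, -19]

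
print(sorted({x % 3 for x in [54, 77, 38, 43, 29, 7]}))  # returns [0, 1, 2]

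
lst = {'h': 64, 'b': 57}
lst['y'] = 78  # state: {'h': 64, 'b': 57, 'y': 78}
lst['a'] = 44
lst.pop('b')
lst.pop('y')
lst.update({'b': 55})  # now {'h': 64, 'a': 44, 'b': 55}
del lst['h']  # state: {'a': 44, 'b': 55}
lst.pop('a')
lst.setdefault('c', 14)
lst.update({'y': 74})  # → {'b': 55, 'c': 14, 'y': 74}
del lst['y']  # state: {'b': 55, 'c': 14}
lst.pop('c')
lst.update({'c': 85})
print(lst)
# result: {'b': 55, 'c': 85}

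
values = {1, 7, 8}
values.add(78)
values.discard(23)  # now {1, 7, 8, 78}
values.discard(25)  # {1, 7, 8, 78}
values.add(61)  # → {1, 7, 8, 61, 78}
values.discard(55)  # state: {1, 7, 8, 61, 78}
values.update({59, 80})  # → {1, 7, 8, 59, 61, 78, 80}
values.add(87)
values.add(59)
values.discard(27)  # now {1, 7, 8, 59, 61, 78, 80, 87}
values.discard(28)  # {1, 7, 8, 59, 61, 78, 80, 87}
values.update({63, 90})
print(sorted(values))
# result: [1, 7, 8, 59, 61, 63, 78, 80, 87, 90]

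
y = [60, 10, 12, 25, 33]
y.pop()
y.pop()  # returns 25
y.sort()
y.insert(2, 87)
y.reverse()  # [60, 87, 12, 10]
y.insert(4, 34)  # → [60, 87, 12, 10, 34]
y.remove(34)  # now [60, 87, 12, 10]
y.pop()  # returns 10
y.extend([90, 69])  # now [60, 87, 12, 90, 69]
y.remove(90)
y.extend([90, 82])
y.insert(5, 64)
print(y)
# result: [60, 87, 12, 69, 90, 64, 82]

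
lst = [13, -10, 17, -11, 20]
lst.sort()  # [-11, -10, 13, 17, 20]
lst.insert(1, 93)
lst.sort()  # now [-11, -10, 13, 17, 20, 93]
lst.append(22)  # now [-11, -10, 13, 17, 20, 93, 22]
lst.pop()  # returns 22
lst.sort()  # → [-11, -10, 13, 17, 20, 93]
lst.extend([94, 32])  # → [-11, -10, 13, 17, 20, 93, 94, 32]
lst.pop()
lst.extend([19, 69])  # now [-11, -10, 13, 17, 20, 93, 94, 19, 69]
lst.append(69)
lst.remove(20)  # [-11, -10, 13, 17, 93, 94, 19, 69, 69]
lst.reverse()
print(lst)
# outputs [69, 69, 19, 94, 93, 17, 13, -10, -11]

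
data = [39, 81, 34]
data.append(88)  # [39, 81, 34, 88]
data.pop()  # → 88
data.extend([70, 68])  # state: [39, 81, 34, 70, 68]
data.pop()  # 68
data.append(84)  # [39, 81, 34, 70, 84]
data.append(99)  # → [39, 81, 34, 70, 84, 99]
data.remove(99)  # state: [39, 81, 34, 70, 84]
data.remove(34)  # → [39, 81, 70, 84]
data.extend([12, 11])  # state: [39, 81, 70, 84, 12, 11]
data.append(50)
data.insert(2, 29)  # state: [39, 81, 29, 70, 84, 12, 11, 50]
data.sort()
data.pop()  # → 84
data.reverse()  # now [81, 70, 50, 39, 29, 12, 11]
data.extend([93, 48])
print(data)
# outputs [81, 70, 50, 39, 29, 12, 11, 93, 48]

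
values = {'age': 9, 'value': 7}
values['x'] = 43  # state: {'age': 9, 'value': 7, 'x': 43}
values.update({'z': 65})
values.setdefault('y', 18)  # 18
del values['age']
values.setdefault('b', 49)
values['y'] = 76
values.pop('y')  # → 76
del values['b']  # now {'value': 7, 'x': 43, 'z': 65}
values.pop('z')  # 65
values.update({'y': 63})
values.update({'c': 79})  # {'value': 7, 'x': 43, 'y': 63, 'c': 79}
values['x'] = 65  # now {'value': 7, 'x': 65, 'y': 63, 'c': 79}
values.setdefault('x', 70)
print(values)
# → {'value': 7, 'x': 65, 'y': 63, 'c': 79}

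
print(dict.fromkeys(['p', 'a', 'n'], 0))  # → {'p': 0, 'a': 0, 'n': 0}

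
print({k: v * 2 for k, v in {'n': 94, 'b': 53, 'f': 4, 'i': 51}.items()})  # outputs {'n': 188, 'b': 106, 'f': 8, 'i': 102}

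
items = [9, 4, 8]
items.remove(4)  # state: [9, 8]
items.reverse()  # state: [8, 9]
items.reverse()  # [9, 8]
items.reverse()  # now [8, 9]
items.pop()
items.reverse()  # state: [8]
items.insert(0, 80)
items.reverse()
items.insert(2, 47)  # [8, 80, 47]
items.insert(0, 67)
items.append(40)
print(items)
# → [67, 8, 80, 47, 40]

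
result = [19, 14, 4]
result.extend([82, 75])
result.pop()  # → 75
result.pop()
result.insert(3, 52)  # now [19, 14, 4, 52]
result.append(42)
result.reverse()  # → [42, 52, 4, 14, 19]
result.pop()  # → 19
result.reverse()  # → [14, 4, 52, 42]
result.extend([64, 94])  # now [14, 4, 52, 42, 64, 94]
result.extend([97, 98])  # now [14, 4, 52, 42, 64, 94, 97, 98]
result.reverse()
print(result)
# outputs [98, 97, 94, 64, 42, 52, 4, 14]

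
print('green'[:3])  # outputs gre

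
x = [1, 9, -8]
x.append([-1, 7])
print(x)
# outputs [1, 9, -8, [-1, 7]]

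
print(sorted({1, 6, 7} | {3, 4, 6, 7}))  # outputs [1, 3, 4, 6, 7]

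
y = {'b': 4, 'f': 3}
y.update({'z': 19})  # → {'b': 4, 'f': 3, 'z': 19}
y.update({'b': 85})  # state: {'b': 85, 'f': 3, 'z': 19}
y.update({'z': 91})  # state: {'b': 85, 'f': 3, 'z': 91}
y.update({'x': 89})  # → {'b': 85, 'f': 3, 'z': 91, 'x': 89}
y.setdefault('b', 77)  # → 85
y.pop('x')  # 89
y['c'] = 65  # {'b': 85, 'f': 3, 'z': 91, 'c': 65}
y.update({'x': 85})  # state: {'b': 85, 'f': 3, 'z': 91, 'c': 65, 'x': 85}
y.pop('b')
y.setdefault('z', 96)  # 91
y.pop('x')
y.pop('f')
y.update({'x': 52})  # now {'z': 91, 'c': 65, 'x': 52}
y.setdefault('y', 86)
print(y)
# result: {'z': 91, 'c': 65, 'x': 52, 'y': 86}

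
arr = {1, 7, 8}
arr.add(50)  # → {1, 7, 8, 50}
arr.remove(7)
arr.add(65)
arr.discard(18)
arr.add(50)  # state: {1, 8, 50, 65}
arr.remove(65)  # {1, 8, 50}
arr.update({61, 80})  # {1, 8, 50, 61, 80}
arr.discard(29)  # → {1, 8, 50, 61, 80}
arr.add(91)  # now {1, 8, 50, 61, 80, 91}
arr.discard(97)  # {1, 8, 50, 61, 80, 91}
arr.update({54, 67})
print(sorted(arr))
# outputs [1, 8, 50, 54, 61, 67, 80, 91]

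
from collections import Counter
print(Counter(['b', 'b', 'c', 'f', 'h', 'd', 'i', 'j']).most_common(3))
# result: [('b', 2), ('c', 1), ('f', 1)]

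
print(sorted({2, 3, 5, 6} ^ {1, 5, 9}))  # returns [1, 2, 3, 6, 9]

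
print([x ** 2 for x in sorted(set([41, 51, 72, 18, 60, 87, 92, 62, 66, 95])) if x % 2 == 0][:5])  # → [324, 3600, 3844, 4356, 5184]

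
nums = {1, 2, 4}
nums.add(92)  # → {1, 2, 4, 92}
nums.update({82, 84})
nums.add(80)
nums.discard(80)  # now {1, 2, 4, 82, 84, 92}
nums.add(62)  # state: {1, 2, 4, 62, 82, 84, 92}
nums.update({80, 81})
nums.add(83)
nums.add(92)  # {1, 2, 4, 62, 80, 81, 82, 83, 84, 92}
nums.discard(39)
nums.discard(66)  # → {1, 2, 4, 62, 80, 81, 82, 83, 84, 92}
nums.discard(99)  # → {1, 2, 4, 62, 80, 81, 82, 83, 84, 92}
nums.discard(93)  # {1, 2, 4, 62, 80, 81, 82, 83, 84, 92}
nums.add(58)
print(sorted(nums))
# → [1, 2, 4, 58, 62, 80, 81, 82, 83, 84, 92]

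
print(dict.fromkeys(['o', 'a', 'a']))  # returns {'o': None, 'a': None}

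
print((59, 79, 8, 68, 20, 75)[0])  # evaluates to 59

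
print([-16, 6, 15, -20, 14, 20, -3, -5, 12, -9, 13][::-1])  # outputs [13, -9, 12, -5, -3, 20, 14, -20, 15, 6, -16]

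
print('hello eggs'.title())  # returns Hello Eggs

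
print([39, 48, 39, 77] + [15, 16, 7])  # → [39, 48, 39, 77, 15, 16, 7]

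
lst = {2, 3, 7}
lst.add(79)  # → {2, 3, 7, 79}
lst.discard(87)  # {2, 3, 7, 79}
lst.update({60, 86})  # {2, 3, 7, 60, 79, 86}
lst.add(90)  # {2, 3, 7, 60, 79, 86, 90}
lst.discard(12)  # {2, 3, 7, 60, 79, 86, 90}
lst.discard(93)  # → {2, 3, 7, 60, 79, 86, 90}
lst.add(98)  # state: {2, 3, 7, 60, 79, 86, 90, 98}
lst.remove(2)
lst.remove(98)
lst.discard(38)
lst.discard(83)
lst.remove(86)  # {3, 7, 60, 79, 90}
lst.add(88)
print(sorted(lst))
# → [3, 7, 60, 79, 88, 90]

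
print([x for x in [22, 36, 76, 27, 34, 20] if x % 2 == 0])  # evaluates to [22, 36, 76, 34, 20]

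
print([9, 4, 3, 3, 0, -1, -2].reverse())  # None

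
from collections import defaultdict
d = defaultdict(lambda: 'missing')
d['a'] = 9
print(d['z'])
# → missing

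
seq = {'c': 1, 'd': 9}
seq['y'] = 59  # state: {'c': 1, 'd': 9, 'y': 59}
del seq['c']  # {'d': 9, 'y': 59}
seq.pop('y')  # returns 59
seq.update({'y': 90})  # {'d': 9, 'y': 90}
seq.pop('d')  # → 9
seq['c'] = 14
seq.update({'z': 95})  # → {'y': 90, 'c': 14, 'z': 95}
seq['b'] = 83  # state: {'y': 90, 'c': 14, 'z': 95, 'b': 83}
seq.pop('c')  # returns 14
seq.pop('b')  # 83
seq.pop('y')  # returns 90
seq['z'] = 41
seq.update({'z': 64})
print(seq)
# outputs {'z': 64}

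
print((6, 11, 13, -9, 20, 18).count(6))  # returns 1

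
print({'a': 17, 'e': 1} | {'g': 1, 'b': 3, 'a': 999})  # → {'a': 999, 'e': 1, 'g': 1, 'b': 3}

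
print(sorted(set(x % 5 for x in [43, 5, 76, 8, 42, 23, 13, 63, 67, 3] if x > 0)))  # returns [0, 1, 2, 3]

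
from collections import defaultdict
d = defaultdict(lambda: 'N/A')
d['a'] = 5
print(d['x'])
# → N/A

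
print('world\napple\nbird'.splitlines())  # ['world', 'apple', 'bird']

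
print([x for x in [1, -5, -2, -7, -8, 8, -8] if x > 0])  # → [1, 8]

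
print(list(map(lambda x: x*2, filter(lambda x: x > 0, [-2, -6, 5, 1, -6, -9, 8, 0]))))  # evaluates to [10, 2, 16]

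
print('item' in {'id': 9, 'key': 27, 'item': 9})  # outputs True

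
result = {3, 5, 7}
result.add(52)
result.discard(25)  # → {3, 5, 7, 52}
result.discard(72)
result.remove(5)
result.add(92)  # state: {3, 7, 52, 92}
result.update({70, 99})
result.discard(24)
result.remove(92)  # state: {3, 7, 52, 70, 99}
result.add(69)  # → {3, 7, 52, 69, 70, 99}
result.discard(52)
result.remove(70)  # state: {3, 7, 69, 99}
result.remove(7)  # {3, 69, 99}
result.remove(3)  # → {69, 99}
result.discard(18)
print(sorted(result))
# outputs [69, 99]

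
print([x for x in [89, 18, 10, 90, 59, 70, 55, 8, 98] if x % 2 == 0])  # [18, 10, 90, 70, 8, 98]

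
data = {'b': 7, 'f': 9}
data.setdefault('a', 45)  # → 45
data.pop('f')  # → 9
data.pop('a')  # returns 45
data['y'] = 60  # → {'b': 7, 'y': 60}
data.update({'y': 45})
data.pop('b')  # 7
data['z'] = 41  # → {'y': 45, 'z': 41}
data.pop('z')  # 41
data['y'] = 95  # {'y': 95}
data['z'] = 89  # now {'y': 95, 'z': 89}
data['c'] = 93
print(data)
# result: {'y': 95, 'z': 89, 'c': 93}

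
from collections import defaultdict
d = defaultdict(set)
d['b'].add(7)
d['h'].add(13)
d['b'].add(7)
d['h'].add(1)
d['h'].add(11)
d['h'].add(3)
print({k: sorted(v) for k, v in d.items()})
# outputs {'b': [7], 'h': [1, 3, 11, 13]}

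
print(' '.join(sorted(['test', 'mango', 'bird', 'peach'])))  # bird mango peach test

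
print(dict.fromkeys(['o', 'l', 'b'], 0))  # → {'o': 0, 'l': 0, 'b': 0}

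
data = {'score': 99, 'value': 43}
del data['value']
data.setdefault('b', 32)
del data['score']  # {'b': 32}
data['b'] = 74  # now {'b': 74}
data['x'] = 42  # {'b': 74, 'x': 42}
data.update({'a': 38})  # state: {'b': 74, 'x': 42, 'a': 38}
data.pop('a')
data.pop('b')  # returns 74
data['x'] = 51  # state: {'x': 51}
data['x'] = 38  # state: {'x': 38}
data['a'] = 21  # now {'x': 38, 'a': 21}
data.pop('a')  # 21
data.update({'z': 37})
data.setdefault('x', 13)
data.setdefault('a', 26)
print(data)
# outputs {'x': 38, 'z': 37, 'a': 26}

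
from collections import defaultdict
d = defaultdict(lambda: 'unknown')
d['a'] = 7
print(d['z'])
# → unknown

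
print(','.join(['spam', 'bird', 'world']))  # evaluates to spam,bird,world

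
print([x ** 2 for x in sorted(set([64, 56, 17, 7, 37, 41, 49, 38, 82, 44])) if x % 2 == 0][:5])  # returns [1444, 1936, 3136, 4096, 6724]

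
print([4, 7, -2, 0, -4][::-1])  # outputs [-4, 0, -2, 7, 4]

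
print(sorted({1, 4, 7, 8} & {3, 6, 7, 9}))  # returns [7]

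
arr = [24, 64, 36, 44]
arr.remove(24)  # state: [64, 36, 44]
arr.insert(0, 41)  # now [41, 64, 36, 44]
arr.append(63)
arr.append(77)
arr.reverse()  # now [77, 63, 44, 36, 64, 41]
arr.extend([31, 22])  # [77, 63, 44, 36, 64, 41, 31, 22]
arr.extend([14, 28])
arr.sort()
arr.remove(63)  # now [14, 22, 28, 31, 36, 41, 44, 64, 77]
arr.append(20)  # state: [14, 22, 28, 31, 36, 41, 44, 64, 77, 20]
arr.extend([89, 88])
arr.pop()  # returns 88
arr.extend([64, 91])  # [14, 22, 28, 31, 36, 41, 44, 64, 77, 20, 89, 64, 91]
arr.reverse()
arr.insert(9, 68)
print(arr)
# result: [91, 64, 89, 20, 77, 64, 44, 41, 36, 68, 31, 28, 22, 14]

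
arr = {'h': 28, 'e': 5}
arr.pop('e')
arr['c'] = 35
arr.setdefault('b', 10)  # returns 10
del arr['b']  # {'h': 28, 'c': 35}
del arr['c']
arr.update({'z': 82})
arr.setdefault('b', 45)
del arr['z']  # {'h': 28, 'b': 45}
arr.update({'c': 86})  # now {'h': 28, 'b': 45, 'c': 86}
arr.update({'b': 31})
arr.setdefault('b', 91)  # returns 31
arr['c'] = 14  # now {'h': 28, 'b': 31, 'c': 14}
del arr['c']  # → {'h': 28, 'b': 31}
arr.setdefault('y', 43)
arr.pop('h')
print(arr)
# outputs {'b': 31, 'y': 43}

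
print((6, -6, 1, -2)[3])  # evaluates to -2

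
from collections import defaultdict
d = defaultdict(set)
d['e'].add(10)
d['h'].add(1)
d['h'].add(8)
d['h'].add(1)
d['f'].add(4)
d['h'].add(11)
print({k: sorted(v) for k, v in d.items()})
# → {'e': [10], 'h': [1, 8, 11], 'f': [4]}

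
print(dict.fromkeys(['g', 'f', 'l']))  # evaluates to {'g': None, 'f': None, 'l': None}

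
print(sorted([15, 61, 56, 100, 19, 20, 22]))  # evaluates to [15, 19, 20, 22, 56, 61, 100]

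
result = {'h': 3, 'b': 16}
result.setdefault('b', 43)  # 16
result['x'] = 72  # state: {'h': 3, 'b': 16, 'x': 72}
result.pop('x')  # 72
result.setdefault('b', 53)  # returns 16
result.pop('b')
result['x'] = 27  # {'h': 3, 'x': 27}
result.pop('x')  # 27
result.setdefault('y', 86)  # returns 86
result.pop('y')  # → 86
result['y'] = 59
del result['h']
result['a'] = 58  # {'y': 59, 'a': 58}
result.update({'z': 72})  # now {'y': 59, 'a': 58, 'z': 72}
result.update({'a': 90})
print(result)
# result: {'y': 59, 'a': 90, 'z': 72}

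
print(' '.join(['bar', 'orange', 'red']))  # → bar orange red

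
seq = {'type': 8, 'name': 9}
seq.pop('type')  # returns 8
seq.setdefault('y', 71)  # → 71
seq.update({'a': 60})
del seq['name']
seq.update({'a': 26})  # {'y': 71, 'a': 26}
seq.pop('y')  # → 71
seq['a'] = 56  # {'a': 56}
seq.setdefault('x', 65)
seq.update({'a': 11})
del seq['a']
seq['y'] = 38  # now {'x': 65, 'y': 38}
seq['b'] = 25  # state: {'x': 65, 'y': 38, 'b': 25}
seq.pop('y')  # 38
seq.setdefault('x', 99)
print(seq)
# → {'x': 65, 'b': 25}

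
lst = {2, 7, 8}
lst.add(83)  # {2, 7, 8, 83}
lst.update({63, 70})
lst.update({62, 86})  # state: {2, 7, 8, 62, 63, 70, 83, 86}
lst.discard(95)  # {2, 7, 8, 62, 63, 70, 83, 86}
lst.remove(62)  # {2, 7, 8, 63, 70, 83, 86}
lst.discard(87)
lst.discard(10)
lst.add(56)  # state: {2, 7, 8, 56, 63, 70, 83, 86}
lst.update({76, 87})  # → {2, 7, 8, 56, 63, 70, 76, 83, 86, 87}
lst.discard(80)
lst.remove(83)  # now {2, 7, 8, 56, 63, 70, 76, 86, 87}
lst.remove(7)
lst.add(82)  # {2, 8, 56, 63, 70, 76, 82, 86, 87}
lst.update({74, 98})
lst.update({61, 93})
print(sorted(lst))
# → [2, 8, 56, 61, 63, 70, 74, 76, 82, 86, 87, 93, 98]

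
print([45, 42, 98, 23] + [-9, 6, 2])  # [45, 42, 98, 23, -9, 6, 2]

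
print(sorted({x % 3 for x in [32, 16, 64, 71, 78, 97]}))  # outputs [0, 1, 2]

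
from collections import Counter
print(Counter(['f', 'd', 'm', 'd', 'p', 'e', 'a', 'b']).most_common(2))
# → [('d', 2), ('f', 1)]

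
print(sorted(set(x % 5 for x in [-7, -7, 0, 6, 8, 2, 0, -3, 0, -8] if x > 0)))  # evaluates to [1, 2, 3]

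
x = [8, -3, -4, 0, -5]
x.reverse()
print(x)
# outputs [-5, 0, -4, -3, 8]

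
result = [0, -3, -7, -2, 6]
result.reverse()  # [6, -2, -7, -3, 0]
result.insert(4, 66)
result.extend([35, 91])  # [6, -2, -7, -3, 66, 0, 35, 91]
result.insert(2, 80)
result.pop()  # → 91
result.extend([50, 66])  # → [6, -2, 80, -7, -3, 66, 0, 35, 50, 66]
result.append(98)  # [6, -2, 80, -7, -3, 66, 0, 35, 50, 66, 98]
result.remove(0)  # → [6, -2, 80, -7, -3, 66, 35, 50, 66, 98]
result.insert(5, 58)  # [6, -2, 80, -7, -3, 58, 66, 35, 50, 66, 98]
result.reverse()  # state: [98, 66, 50, 35, 66, 58, -3, -7, 80, -2, 6]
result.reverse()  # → [6, -2, 80, -7, -3, 58, 66, 35, 50, 66, 98]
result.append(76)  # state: [6, -2, 80, -7, -3, 58, 66, 35, 50, 66, 98, 76]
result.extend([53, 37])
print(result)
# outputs [6, -2, 80, -7, -3, 58, 66, 35, 50, 66, 98, 76, 53, 37]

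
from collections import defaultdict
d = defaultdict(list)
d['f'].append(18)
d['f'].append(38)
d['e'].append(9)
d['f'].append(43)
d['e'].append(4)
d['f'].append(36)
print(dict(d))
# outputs {'f': [18, 38, 43, 36], 'e': [9, 4]}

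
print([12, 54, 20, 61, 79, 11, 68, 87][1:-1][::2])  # [54, 61, 11]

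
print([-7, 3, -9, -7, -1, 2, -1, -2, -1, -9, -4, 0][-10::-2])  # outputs [-9, -7]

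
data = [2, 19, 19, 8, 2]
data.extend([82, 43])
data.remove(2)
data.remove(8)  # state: [19, 19, 2, 82, 43]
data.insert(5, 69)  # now [19, 19, 2, 82, 43, 69]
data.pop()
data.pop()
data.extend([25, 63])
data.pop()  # 63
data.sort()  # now [2, 19, 19, 25, 82]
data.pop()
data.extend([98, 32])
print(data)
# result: [2, 19, 19, 25, 98, 32]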